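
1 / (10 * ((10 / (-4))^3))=-4 / 625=-0.01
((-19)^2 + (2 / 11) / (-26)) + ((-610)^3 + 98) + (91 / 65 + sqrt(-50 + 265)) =-162291085819 / 715 + sqrt(215) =-226980524.94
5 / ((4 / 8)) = 10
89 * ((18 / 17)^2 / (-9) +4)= 99680 / 289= 344.91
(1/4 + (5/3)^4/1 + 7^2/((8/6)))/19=2.35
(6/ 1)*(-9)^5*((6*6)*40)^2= -734664038400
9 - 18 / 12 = 15 / 2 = 7.50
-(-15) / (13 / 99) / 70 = 297 / 182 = 1.63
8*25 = 200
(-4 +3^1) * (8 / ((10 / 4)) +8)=-56 / 5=-11.20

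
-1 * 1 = -1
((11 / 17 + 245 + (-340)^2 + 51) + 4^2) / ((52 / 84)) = 41380815 / 221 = 187243.51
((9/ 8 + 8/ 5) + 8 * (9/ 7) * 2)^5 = 11809646353408768843/ 1721036800000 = 6861937.15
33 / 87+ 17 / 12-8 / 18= 1411 / 1044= 1.35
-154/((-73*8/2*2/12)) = 231/73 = 3.16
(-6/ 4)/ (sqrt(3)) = -sqrt(3)/ 2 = -0.87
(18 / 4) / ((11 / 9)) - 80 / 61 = 3181 / 1342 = 2.37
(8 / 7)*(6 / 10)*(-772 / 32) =-579 / 35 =-16.54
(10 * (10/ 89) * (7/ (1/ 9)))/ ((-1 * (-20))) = 315/ 89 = 3.54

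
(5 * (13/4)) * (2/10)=13/4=3.25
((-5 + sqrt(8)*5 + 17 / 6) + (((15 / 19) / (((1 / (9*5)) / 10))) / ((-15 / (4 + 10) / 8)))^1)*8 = -1210588 / 57 + 80*sqrt(2) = -21125.25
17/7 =2.43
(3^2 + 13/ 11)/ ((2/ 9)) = 504/ 11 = 45.82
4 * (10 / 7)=40 / 7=5.71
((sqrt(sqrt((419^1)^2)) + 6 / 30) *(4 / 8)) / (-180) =-sqrt(419) / 360- 1 / 1800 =-0.06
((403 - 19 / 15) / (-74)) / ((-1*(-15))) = -3013 / 8325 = -0.36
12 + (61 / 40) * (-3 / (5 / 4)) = 8.34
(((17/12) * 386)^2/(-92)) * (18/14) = -10764961/2576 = -4178.94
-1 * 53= -53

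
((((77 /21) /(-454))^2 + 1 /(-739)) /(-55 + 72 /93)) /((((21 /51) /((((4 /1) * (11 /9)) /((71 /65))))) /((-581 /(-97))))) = 55219595234375 /35709105226444317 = 0.00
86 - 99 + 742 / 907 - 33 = -40980 / 907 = -45.18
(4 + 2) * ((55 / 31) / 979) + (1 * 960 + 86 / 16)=21307997 / 22072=965.39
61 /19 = 3.21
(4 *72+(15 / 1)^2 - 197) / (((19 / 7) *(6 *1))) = 1106 / 57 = 19.40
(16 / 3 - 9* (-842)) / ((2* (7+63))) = 54.17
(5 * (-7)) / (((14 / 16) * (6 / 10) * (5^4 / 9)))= -24 / 25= -0.96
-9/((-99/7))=7/11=0.64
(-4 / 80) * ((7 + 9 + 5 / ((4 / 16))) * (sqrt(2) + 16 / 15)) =-9 * sqrt(2) / 5 - 48 / 25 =-4.47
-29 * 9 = -261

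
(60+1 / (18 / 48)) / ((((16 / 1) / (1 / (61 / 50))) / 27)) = 10575 / 122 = 86.68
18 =18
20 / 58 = 10 / 29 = 0.34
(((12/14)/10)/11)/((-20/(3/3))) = -3/7700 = -0.00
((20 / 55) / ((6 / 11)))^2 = 4 / 9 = 0.44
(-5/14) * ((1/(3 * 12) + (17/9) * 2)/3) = -685/1512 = -0.45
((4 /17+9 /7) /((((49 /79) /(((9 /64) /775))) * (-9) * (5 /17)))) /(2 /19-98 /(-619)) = -168170539 /263698400000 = -0.00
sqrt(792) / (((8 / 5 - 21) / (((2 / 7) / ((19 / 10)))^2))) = -12000 * sqrt(22) / 1715833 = -0.03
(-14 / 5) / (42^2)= -1 / 630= -0.00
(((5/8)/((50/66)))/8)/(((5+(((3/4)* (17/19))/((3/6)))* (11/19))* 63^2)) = 3971/882917280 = 0.00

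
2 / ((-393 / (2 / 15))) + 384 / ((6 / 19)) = 7168316 / 5895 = 1216.00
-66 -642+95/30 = -4229/6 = -704.83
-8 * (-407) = 3256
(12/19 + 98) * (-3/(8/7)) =-19677/76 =-258.91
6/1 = 6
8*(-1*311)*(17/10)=-4229.60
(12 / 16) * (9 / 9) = 3 / 4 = 0.75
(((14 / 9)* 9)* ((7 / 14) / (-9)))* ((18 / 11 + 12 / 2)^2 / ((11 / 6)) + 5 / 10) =-602021 / 23958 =-25.13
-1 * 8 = -8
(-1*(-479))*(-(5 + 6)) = -5269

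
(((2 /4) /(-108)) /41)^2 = 1 /78428736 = 0.00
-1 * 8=-8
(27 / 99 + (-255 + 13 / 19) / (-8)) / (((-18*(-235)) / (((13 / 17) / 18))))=0.00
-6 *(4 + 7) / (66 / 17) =-17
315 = 315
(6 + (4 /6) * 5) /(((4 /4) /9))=84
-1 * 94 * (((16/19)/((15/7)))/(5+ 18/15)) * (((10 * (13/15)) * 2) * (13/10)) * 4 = -14233856/26505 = -537.03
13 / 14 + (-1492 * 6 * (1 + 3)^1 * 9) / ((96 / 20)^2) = -97906 / 7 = -13986.57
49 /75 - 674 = -50501 /75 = -673.35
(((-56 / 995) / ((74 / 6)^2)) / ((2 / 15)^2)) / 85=-0.00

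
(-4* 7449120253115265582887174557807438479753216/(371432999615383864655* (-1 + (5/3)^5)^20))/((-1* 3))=4881679697272184094471374841494470000109108710679301203054841965507228900598573170688/553554138346799272953996181010516528781474650035152313562648658782522964579638248655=8.82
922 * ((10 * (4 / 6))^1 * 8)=147520 / 3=49173.33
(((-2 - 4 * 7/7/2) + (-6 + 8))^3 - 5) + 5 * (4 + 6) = 37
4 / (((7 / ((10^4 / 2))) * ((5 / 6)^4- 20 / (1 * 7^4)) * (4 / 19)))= 8446032000 / 294941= 28636.34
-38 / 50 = -19 / 25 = -0.76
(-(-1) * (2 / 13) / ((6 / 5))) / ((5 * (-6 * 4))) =-1 / 936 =-0.00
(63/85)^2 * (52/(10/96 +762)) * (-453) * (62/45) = -30915271296/1321488625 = -23.39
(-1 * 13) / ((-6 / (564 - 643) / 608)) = -312208 / 3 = -104069.33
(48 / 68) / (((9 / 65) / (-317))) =-82420 / 51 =-1616.08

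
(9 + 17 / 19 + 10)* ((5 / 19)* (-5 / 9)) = -1050 / 361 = -2.91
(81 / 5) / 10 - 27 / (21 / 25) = -10683 / 350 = -30.52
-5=-5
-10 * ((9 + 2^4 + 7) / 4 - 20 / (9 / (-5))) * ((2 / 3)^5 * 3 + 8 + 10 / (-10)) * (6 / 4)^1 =-515140 / 243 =-2119.92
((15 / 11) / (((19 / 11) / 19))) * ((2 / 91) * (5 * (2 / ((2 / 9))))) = 1350 / 91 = 14.84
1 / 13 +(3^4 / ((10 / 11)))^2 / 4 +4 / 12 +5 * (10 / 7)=217554313 / 109200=1992.26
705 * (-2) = -1410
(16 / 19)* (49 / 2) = 392 / 19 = 20.63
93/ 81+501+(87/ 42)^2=506.44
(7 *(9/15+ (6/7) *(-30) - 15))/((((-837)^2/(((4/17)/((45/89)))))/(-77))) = 1425424/99247275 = 0.01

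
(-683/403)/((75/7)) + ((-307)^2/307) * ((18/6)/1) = 27832444/30225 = 920.84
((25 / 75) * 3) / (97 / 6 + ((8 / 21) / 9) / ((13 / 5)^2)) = 63882 / 1033159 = 0.06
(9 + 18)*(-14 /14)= -27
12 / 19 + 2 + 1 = 69 / 19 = 3.63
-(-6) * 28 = 168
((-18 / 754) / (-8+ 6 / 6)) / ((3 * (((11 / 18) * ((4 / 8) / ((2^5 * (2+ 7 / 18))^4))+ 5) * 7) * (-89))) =-2688654508032 / 7367348031003825683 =-0.00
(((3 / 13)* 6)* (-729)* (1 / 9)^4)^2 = 0.02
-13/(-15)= 13/15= 0.87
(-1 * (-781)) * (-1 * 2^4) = -12496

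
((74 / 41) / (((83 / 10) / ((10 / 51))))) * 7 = 51800 / 173553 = 0.30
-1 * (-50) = 50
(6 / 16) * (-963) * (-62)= 22389.75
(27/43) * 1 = 27/43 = 0.63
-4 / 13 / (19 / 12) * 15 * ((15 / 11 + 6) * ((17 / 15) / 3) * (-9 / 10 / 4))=24786 / 13585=1.82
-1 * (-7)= 7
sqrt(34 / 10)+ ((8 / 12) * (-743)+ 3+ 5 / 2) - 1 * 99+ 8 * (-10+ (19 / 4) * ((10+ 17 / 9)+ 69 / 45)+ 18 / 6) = -132.94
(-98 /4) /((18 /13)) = -637 /36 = -17.69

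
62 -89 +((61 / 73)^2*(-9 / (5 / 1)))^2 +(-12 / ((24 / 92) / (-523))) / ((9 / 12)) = 68266346299138 / 2129868075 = 32051.91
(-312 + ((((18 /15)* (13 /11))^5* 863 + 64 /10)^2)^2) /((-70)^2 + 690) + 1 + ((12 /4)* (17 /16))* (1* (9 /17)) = 309934187921960315960858459302011028499081404298713 /2869165398920448647639152526855468750000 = 108022419355.32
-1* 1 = -1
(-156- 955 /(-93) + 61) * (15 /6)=-19700 /93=-211.83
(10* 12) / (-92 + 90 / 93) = -1860 / 1411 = -1.32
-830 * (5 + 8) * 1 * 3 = -32370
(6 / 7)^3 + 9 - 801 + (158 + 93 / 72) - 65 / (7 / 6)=-5661911 / 8232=-687.79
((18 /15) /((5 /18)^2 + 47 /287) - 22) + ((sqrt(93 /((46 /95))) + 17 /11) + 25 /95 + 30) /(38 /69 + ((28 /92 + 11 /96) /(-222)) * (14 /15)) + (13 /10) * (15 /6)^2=432 * sqrt(406410) /10909 + 100213569217299 /2043136573720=74.29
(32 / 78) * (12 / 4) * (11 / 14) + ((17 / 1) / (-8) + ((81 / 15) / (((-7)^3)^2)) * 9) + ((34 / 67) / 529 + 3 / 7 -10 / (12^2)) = -7781219331413 / 9757410406380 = -0.80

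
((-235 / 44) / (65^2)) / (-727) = 47 / 27029860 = 0.00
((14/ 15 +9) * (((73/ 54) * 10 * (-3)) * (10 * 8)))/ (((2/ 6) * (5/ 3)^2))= -174032/ 5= -34806.40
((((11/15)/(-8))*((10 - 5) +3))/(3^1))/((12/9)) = -11/60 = -0.18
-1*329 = -329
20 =20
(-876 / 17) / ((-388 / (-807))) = -176733 / 1649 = -107.18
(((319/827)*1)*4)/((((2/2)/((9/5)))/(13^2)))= 1940796/4135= 469.36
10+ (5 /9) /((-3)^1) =265 /27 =9.81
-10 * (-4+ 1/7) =270/7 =38.57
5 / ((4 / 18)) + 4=53 / 2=26.50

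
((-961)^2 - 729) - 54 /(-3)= 922810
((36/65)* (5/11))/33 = 12/1573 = 0.01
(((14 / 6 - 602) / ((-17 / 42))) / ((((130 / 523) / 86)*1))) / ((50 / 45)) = 2548835793 / 5525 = 461327.75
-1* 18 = -18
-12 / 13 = -0.92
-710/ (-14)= 355/ 7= 50.71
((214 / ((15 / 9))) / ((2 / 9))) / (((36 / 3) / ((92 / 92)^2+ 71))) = 17334 / 5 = 3466.80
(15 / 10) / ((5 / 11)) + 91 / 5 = 43 / 2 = 21.50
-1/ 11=-0.09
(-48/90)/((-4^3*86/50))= 5/1032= 0.00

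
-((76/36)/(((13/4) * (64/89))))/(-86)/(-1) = -1691/160992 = -0.01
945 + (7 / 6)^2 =34069 / 36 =946.36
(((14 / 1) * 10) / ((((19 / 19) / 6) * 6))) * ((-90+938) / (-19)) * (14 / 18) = -831040 / 171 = -4859.88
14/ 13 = 1.08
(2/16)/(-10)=-1/80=-0.01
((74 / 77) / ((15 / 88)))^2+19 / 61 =21587779 / 672525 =32.10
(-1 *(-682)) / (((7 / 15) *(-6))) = -1705 / 7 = -243.57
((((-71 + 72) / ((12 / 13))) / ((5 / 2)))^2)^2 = 28561 / 810000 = 0.04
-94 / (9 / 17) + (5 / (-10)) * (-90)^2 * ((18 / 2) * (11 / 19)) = -21280.19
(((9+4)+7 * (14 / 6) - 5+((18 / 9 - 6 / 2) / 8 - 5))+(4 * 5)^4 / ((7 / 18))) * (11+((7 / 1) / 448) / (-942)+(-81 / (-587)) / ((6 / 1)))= 4535381.35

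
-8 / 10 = -4 / 5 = -0.80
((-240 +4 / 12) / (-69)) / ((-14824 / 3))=-719 / 1022856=-0.00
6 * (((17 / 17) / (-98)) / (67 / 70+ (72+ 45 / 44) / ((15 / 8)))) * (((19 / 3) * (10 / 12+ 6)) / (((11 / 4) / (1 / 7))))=-3116 / 903315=-0.00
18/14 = 9/7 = 1.29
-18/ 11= -1.64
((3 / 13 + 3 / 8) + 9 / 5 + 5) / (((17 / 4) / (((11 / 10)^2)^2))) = 56382491 / 22100000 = 2.55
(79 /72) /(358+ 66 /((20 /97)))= 395 /244116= 0.00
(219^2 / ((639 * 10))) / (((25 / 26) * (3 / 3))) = 69277 / 8875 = 7.81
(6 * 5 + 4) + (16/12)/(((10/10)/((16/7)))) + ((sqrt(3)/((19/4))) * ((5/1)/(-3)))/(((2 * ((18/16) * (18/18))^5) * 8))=778/21 - 40960 * sqrt(3)/3365793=37.03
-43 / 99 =-0.43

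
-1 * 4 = -4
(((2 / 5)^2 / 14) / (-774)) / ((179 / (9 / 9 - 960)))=0.00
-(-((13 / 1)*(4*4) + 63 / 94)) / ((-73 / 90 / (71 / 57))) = -20889975 / 65189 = -320.45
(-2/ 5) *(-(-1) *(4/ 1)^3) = -128/ 5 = -25.60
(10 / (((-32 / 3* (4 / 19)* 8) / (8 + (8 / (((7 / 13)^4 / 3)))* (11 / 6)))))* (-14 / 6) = 30302435 / 43904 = 690.20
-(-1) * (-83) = -83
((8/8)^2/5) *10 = 2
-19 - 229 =-248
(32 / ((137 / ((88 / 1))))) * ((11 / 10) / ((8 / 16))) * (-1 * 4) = -123904 / 685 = -180.88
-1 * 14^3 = -2744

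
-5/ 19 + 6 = 109/ 19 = 5.74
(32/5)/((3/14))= 448/15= 29.87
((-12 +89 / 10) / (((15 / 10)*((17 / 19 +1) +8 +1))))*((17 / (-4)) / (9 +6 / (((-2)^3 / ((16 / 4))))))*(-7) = -70091 / 74520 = -0.94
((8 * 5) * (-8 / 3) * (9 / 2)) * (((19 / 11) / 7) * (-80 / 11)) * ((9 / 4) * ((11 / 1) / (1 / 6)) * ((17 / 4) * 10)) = 5436467.53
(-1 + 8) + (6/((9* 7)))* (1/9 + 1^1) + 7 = 2666/189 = 14.11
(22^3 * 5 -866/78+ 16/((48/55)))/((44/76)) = 13152066/143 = 91972.49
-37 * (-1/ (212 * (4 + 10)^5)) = 37/ 114018688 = 0.00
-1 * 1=-1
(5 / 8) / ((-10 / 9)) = -9 / 16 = -0.56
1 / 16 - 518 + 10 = -8127 / 16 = -507.94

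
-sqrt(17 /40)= -sqrt(170) /20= -0.65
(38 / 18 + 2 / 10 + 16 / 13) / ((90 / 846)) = 97384 / 2925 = 33.29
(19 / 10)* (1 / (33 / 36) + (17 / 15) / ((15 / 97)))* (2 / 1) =395941 / 12375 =32.00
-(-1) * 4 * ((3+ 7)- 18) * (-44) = 1408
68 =68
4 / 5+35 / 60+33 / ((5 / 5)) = 2063 / 60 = 34.38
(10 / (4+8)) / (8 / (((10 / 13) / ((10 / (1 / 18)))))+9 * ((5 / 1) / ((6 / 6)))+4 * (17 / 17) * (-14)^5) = -0.00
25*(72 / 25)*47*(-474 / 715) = -2243.38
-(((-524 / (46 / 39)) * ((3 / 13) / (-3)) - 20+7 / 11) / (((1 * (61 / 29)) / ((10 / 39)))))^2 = -131196084100 / 40251995641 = -3.26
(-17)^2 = 289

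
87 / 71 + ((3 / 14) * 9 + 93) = 95577 / 994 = 96.15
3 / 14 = 0.21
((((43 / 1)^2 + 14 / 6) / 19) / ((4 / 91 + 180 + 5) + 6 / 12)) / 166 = 505414 / 159761139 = 0.00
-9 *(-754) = 6786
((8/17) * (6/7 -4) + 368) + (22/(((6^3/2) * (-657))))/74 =114508223843/312419268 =366.52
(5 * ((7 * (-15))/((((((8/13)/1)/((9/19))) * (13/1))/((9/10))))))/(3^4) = -105/304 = -0.35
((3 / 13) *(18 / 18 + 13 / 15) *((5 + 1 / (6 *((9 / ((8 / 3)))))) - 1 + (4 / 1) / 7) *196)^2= 168769785856 / 1108809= 152208.17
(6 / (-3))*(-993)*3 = 5958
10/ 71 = 0.14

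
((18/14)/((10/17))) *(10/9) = 17/7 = 2.43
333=333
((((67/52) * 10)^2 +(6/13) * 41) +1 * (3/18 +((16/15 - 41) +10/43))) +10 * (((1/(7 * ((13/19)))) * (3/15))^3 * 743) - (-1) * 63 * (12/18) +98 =2779673707969/9721065900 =285.94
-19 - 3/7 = -136/7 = -19.43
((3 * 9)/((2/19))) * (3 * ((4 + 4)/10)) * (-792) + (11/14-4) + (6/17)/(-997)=-578453929881/1186430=-487558.41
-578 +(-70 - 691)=-1339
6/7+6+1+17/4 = 339/28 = 12.11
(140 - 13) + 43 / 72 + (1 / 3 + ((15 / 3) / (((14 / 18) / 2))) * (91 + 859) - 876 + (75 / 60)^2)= 11559521 / 1008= 11467.78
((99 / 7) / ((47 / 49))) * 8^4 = 2838528 / 47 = 60394.21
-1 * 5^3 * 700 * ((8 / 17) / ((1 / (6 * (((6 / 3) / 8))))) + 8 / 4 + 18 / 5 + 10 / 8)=-11239375 / 17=-661139.71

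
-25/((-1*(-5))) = -5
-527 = -527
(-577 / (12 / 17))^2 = 96216481 / 144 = 668170.01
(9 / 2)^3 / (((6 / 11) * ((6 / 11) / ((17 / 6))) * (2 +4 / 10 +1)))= 16335 / 64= 255.23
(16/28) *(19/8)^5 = 2476099/57344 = 43.18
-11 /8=-1.38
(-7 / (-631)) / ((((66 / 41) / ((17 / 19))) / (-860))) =-5.30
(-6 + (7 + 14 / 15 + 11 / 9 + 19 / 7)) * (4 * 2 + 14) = 40678 / 315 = 129.14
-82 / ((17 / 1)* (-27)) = 82 / 459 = 0.18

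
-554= -554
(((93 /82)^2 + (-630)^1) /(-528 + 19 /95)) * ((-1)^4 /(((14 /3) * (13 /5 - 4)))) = -0.18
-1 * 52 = -52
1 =1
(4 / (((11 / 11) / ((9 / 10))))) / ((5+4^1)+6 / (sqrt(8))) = 36 / 85 - 6*sqrt(2) / 85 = 0.32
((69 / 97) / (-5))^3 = -328509 / 114084125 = -0.00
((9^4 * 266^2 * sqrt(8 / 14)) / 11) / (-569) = -132637176 * sqrt(7) / 6259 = -56067.26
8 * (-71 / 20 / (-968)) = 71 / 2420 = 0.03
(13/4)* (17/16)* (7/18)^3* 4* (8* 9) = 58.49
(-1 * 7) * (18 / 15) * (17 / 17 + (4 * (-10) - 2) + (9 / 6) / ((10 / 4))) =8484 / 25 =339.36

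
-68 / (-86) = 34 / 43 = 0.79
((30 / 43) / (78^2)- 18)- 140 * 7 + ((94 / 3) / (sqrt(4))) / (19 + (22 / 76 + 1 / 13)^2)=-203023222757467 / 203597140890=-997.18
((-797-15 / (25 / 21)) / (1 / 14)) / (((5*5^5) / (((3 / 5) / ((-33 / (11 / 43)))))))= 56672 / 16796875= 0.00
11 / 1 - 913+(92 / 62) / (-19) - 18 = -541926 / 589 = -920.08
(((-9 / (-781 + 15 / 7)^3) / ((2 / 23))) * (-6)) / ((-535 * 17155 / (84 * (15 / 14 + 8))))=81154143 / 743673061783359200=0.00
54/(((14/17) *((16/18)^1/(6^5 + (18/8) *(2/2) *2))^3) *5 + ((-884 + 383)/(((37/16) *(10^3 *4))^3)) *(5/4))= -228086648034490744542225000000/3316236488302165219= -68778764373.12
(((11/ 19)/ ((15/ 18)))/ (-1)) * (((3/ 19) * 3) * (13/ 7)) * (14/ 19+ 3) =-548262/ 240065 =-2.28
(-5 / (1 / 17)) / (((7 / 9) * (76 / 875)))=-95625 / 76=-1258.22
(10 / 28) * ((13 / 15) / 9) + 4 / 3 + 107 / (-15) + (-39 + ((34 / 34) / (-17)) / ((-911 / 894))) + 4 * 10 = -137801749 / 29270430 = -4.71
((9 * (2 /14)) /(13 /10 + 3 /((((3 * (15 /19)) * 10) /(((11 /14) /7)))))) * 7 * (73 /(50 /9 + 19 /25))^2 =728407687500 /796116671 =914.95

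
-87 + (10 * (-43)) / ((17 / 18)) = -9219 / 17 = -542.29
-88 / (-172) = 22 / 43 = 0.51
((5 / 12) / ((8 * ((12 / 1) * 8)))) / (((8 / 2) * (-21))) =-5 / 774144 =-0.00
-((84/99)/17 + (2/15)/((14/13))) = -1137/6545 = -0.17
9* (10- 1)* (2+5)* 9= 5103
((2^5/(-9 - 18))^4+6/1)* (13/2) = 27541943/531441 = 51.83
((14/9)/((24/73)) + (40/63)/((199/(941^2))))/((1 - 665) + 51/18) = -425742703/99468558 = -4.28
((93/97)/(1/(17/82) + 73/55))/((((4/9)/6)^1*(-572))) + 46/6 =16465799/2148744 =7.66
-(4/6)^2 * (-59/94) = 118/423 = 0.28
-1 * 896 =-896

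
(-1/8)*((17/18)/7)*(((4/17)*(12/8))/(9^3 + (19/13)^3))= -0.00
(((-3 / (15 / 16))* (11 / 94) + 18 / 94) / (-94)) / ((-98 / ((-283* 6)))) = 36507 / 1082410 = 0.03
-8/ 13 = -0.62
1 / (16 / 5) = 5 / 16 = 0.31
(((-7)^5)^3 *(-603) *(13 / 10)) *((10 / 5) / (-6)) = -12405378225481059 / 10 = -1240537822548105.90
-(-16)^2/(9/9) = -256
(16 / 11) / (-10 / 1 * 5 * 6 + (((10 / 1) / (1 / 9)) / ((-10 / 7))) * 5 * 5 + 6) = -16 / 20559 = -0.00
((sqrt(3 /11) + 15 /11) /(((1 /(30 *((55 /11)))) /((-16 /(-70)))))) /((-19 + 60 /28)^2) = 420 *sqrt(33) /38291 + 6300 /38291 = 0.23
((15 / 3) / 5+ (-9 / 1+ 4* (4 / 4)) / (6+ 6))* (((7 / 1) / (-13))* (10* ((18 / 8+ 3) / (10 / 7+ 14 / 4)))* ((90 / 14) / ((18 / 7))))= -60025 / 7176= -8.36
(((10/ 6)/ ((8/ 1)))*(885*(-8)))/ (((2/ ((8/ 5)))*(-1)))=1180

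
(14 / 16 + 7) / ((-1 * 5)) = -63 / 40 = -1.58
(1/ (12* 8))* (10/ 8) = 5/ 384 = 0.01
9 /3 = 3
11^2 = 121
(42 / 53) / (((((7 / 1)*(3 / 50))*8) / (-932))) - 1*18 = -12604 / 53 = -237.81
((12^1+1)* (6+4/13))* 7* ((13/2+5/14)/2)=1968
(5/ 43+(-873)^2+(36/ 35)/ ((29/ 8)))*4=133052550656/ 43645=3048517.60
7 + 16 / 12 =25 / 3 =8.33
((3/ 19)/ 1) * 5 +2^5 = 623/ 19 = 32.79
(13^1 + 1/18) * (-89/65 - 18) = -59173/234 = -252.88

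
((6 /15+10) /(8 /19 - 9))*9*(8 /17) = -71136 /13855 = -5.13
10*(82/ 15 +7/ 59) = 9886/ 177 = 55.85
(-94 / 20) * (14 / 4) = -329 / 20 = -16.45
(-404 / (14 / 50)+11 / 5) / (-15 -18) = 50423 / 1155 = 43.66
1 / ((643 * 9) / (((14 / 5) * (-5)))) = -14 / 5787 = -0.00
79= 79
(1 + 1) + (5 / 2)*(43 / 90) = 115 / 36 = 3.19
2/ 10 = 1/ 5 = 0.20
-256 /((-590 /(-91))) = -11648 /295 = -39.48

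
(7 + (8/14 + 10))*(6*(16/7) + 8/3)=14104/49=287.84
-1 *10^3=-1000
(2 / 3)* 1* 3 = 2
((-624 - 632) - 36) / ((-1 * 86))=646 / 43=15.02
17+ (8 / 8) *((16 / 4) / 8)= 35 / 2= 17.50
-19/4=-4.75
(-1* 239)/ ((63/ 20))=-4780/ 63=-75.87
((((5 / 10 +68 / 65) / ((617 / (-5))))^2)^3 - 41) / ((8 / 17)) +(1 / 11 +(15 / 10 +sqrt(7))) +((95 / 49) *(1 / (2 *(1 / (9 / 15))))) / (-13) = -6289211189675317216999867490853 / 73490266825774550389253744128 +sqrt(7) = -82.93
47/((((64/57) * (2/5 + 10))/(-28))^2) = 187061175/692224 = 270.23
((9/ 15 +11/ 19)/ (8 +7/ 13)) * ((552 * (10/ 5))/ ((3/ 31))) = 16610048/ 10545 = 1575.16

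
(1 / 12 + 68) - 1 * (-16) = 1009 / 12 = 84.08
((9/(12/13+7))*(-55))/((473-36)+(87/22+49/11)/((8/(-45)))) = -1132560/7064461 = -0.16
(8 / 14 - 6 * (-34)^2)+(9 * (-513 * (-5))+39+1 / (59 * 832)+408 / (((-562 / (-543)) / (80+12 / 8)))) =4665242330415 / 96556096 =48316.39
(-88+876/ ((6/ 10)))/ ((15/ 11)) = 15092/ 15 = 1006.13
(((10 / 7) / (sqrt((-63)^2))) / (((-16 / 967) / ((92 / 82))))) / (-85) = 22241 / 1229508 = 0.02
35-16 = 19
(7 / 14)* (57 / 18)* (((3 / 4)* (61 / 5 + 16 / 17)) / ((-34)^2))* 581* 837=10320681231 / 1572160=6564.65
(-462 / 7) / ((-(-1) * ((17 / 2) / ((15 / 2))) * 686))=-495 / 5831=-0.08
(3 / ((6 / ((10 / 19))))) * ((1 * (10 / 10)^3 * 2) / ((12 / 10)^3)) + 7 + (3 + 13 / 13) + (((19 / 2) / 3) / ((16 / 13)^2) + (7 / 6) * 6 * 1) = 5356889 / 262656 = 20.40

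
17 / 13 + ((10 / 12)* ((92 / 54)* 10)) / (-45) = 0.99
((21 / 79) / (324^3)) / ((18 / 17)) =119 / 16121794176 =0.00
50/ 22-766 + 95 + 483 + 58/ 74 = -75272/ 407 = -184.94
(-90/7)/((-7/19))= 1710/49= 34.90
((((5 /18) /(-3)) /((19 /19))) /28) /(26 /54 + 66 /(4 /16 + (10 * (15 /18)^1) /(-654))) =-665 /56037368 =-0.00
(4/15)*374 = 1496/15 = 99.73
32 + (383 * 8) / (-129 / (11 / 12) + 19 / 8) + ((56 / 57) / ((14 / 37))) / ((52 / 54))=37740646 / 3007225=12.55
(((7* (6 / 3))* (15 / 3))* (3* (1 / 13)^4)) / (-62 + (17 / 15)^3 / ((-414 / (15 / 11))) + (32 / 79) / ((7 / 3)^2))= -832948231500 / 7015780257273203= -0.00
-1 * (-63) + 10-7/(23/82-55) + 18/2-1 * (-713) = 509677/641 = 795.13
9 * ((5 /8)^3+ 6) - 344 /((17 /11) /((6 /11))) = -567627 /8704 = -65.21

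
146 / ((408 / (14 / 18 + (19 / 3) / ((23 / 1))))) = 0.38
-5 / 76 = -0.07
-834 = -834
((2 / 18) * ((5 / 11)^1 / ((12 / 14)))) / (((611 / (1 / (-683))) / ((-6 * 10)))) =350 / 41313987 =0.00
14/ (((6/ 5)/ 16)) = 560/ 3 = 186.67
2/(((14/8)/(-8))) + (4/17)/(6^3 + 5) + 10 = 22570/26299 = 0.86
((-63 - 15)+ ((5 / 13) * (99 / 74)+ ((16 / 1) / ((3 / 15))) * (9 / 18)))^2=1300395721 / 925444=1405.16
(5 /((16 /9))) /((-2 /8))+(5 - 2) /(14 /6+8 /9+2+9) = -1413 /128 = -11.04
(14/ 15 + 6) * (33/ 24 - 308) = -31889/ 15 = -2125.93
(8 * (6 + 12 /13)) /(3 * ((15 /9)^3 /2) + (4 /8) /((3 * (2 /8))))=12960 /1781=7.28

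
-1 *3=-3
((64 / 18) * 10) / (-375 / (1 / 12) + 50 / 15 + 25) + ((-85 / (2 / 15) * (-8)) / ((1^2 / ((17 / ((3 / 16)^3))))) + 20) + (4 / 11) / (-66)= 38429478735610 / 2921787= 13152731.10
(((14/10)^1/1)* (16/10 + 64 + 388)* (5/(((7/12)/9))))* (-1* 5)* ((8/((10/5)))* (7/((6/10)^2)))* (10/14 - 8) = 138801600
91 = 91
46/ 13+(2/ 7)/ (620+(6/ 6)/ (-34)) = 6788322/ 1918189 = 3.54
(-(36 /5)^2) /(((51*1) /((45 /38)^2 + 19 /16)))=-403893 /153425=-2.63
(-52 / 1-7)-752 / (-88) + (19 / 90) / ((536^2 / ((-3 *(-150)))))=-159448235 / 3160256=-50.45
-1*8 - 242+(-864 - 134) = -1248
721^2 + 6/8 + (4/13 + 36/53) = 1432686583/2756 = 519842.74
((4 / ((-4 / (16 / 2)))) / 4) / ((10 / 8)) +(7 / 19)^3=-53157 / 34295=-1.55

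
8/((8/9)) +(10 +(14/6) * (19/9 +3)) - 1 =808/27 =29.93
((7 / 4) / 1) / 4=7 / 16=0.44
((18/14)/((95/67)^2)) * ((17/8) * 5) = 686817/101080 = 6.79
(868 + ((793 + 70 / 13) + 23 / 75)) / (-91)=-1625024 / 88725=-18.32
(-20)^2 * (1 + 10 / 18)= 5600 / 9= 622.22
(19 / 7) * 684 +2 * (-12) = 12828 / 7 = 1832.57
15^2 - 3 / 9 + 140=364.67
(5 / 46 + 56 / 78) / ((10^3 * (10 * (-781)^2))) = 1483 / 10942700340000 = 0.00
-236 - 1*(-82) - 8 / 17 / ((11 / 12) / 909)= -116062 / 187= -620.65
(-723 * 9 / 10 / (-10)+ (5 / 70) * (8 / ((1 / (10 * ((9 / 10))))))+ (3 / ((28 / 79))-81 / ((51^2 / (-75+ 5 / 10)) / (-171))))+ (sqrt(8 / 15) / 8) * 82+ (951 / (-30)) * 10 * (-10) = 41 * sqrt(30) / 30+ 144237134 / 50575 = 2859.43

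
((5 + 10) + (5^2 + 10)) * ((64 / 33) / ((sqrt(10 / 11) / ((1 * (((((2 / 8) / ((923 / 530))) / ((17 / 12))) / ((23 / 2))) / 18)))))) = 169600 * sqrt(110) / 35728407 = 0.05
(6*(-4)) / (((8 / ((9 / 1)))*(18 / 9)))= -27 / 2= -13.50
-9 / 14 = -0.64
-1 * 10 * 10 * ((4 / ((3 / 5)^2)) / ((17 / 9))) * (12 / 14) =-60000 / 119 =-504.20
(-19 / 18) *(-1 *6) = 19 / 3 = 6.33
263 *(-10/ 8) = -328.75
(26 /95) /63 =0.00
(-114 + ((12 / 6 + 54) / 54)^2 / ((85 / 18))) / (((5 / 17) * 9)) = -783322 / 18225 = -42.98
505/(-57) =-505/57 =-8.86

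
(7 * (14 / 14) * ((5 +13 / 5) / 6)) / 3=133 / 45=2.96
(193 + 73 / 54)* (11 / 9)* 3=115445 / 162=712.62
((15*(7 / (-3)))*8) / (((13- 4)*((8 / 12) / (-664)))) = 92960 / 3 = 30986.67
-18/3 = -6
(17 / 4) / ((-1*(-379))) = 17 / 1516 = 0.01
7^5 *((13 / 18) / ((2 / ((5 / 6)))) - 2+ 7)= 19244015 / 216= 89092.66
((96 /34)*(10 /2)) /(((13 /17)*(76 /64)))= 3840 /247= 15.55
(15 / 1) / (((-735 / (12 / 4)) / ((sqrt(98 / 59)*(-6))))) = 18*sqrt(118) / 413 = 0.47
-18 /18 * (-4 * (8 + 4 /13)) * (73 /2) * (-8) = -126144 /13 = -9703.38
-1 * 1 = -1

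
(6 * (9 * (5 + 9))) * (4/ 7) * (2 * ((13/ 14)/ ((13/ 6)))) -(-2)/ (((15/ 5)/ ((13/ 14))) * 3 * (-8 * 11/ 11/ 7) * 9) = 1679525/ 4536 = 370.27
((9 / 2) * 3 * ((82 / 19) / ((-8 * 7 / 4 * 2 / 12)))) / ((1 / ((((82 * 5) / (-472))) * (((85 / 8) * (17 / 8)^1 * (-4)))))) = -983763225 / 502208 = -1958.88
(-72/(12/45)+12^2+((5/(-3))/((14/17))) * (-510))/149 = 6343/1043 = 6.08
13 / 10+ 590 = 5913 / 10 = 591.30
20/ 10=2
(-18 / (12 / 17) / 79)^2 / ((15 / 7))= 6069 / 124820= 0.05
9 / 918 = 1 / 102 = 0.01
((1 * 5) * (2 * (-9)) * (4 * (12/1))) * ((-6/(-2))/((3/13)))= -56160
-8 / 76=-2 / 19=-0.11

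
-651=-651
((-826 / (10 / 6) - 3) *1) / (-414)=1.20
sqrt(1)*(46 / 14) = 23 / 7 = 3.29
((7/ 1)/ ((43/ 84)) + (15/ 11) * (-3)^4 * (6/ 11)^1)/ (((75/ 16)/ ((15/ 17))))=6153888/ 442255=13.91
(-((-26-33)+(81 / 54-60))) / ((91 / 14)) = 235 / 13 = 18.08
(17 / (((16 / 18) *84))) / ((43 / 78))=1989 / 4816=0.41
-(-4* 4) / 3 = 5.33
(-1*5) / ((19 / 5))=-25 / 19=-1.32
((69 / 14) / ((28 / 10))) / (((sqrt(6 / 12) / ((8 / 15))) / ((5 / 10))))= 23 * sqrt(2) / 49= 0.66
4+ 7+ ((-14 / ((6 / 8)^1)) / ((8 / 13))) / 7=20 / 3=6.67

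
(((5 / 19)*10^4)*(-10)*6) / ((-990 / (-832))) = -132695.37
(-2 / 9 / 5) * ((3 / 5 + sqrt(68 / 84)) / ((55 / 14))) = -0.02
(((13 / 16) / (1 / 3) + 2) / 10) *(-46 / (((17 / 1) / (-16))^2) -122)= -1669707 / 23120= -72.22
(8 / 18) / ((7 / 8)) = 32 / 63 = 0.51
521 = 521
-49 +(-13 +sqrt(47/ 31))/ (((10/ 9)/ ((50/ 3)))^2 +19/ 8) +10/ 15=-53.28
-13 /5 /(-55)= 13 /275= 0.05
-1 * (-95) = 95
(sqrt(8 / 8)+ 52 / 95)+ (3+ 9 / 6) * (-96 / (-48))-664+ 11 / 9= -557657 / 855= -652.23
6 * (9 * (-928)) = -50112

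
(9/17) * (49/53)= 0.49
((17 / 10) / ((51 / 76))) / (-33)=-38 / 495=-0.08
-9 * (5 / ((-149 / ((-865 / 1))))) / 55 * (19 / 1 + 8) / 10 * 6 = -126117 / 1639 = -76.95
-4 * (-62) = 248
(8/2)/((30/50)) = 20/3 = 6.67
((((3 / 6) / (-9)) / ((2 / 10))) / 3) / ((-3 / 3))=5 / 54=0.09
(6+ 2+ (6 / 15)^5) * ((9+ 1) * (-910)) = -9111648 / 125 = -72893.18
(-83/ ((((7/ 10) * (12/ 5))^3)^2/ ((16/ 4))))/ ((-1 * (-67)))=-20263671875/ 91941281712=-0.22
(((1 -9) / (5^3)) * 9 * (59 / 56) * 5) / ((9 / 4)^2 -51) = 2832 / 42875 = 0.07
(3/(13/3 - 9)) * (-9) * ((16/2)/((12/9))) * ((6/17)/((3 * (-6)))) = -81/119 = -0.68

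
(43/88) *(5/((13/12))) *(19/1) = 12255/286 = 42.85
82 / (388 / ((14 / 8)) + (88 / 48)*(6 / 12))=6888 / 18701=0.37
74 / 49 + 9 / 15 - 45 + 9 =-8303 / 245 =-33.89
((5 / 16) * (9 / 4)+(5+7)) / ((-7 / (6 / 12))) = -813 / 896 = -0.91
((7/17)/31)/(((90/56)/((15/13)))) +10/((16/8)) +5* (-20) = -1952339/20553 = -94.99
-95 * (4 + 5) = -855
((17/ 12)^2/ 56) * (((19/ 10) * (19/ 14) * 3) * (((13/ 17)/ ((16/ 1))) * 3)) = 79781/ 2007040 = 0.04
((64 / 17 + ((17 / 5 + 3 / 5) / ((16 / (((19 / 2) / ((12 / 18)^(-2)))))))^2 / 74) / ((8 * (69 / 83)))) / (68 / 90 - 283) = -639349415 / 317511994176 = -0.00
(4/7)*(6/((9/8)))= 64/21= 3.05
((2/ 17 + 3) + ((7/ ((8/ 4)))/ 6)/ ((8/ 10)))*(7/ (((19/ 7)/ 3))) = 153811/ 5168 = 29.76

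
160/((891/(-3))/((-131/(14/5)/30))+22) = 2096/2783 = 0.75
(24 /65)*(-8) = -192 /65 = -2.95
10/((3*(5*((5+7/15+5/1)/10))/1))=100/157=0.64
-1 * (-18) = 18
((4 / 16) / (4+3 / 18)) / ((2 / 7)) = 0.21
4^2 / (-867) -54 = -46834 / 867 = -54.02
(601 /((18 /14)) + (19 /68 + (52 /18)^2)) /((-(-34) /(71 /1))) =186175561 /187272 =994.15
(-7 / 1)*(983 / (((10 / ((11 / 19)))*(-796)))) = 0.50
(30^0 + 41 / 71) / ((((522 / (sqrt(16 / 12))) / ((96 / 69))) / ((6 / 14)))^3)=524288*sqrt(3) / 250863919897311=0.00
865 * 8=6920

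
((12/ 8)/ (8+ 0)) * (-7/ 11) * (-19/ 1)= 399/ 176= 2.27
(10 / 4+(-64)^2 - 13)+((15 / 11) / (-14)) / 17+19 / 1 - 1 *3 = 5368856 / 1309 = 4101.49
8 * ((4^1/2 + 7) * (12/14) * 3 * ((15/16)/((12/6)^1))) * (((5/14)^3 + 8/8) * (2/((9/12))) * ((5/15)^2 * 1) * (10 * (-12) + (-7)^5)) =-2185360335/4802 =-455093.78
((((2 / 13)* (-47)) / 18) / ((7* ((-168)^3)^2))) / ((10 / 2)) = -47 / 92068188125921280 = -0.00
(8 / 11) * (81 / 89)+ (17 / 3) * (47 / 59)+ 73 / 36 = 14979557 / 2079396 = 7.20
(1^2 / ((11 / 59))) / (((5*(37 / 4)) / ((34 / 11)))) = 8024 / 22385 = 0.36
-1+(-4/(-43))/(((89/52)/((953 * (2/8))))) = 45729/3827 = 11.95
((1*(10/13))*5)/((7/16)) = 800/91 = 8.79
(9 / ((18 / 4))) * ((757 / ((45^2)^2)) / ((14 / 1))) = 757 / 28704375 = 0.00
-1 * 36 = -36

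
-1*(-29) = 29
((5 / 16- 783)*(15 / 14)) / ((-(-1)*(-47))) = 26835 / 1504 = 17.84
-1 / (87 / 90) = -30 / 29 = -1.03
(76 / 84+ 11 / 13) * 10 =17.51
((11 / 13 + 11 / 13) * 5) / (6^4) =55 / 8424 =0.01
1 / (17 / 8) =8 / 17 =0.47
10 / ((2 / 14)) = 70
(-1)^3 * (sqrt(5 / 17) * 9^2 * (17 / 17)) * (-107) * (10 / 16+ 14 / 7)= 182007 * sqrt(85) / 136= 12338.39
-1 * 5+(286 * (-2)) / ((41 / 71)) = -40817 / 41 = -995.54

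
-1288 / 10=-644 / 5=-128.80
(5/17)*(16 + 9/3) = 95/17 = 5.59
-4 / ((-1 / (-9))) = -36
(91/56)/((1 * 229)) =13/1832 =0.01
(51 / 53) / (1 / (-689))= -663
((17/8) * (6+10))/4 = 17/2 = 8.50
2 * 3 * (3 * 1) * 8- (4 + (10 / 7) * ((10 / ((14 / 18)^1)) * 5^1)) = 2360 / 49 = 48.16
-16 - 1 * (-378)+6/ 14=2537/ 7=362.43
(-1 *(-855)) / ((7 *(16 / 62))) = 26505 / 56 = 473.30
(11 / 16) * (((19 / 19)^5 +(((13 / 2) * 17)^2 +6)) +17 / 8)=1075305 / 128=8400.82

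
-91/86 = -1.06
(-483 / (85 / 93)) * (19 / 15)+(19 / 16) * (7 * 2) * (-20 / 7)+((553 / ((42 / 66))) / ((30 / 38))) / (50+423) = -78350851 / 109650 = -714.55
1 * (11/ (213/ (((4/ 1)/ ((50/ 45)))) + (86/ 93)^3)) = 17695854/ 96454357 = 0.18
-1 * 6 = -6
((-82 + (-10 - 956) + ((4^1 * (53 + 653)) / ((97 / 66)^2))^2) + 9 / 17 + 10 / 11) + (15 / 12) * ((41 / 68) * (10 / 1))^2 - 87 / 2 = 7692192466088180151 / 4502953348784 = 1708254.98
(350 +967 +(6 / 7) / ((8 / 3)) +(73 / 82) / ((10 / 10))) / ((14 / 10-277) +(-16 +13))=-7566535 / 1599164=-4.73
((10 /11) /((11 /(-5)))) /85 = -10 /2057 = -0.00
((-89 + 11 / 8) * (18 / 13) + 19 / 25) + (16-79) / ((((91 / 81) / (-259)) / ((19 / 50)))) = 7018081 / 1300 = 5398.52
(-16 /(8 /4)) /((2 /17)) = -68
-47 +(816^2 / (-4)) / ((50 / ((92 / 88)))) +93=-944518 / 275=-3434.61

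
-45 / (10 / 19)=-171 / 2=-85.50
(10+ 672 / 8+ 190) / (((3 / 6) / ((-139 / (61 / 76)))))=-6000352 / 61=-98366.43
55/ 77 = 5/ 7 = 0.71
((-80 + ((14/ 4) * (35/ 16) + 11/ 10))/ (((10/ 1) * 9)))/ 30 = -11399/ 432000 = -0.03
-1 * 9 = -9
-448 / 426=-224 / 213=-1.05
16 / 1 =16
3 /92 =0.03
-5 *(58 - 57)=-5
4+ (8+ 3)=15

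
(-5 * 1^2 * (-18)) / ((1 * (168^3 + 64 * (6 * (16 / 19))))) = 285 / 15016192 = 0.00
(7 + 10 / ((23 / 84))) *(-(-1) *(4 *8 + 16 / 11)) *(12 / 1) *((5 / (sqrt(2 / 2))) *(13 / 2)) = 567840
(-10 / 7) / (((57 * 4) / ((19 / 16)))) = -5 / 672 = -0.01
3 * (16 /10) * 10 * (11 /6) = 88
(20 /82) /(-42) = -5 /861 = -0.01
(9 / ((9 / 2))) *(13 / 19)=26 / 19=1.37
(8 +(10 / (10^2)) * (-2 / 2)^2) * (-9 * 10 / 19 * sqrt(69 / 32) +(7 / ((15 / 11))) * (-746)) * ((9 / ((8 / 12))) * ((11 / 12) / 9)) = -8530137 / 200 - 8019 * sqrt(138) / 1216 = -42728.15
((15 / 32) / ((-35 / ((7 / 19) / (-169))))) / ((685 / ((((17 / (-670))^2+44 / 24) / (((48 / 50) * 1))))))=2469817 / 30332045153280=0.00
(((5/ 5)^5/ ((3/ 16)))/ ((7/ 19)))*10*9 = 9120/ 7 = 1302.86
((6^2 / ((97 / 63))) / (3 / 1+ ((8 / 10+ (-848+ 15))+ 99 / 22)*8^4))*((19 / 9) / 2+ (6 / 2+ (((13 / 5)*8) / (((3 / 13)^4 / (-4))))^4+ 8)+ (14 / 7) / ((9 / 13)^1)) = -557988169065863467523438810278 / 109229344426792125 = -5108409026842.04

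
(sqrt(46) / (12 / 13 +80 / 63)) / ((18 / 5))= 455 * sqrt(46) / 3592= 0.86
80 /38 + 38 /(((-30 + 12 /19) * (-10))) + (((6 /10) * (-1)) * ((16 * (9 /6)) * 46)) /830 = 31603573 /21999150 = 1.44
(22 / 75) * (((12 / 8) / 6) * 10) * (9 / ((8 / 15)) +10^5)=1760297 / 24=73345.71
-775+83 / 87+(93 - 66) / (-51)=-1145597 / 1479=-774.58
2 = 2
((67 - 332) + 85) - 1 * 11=-191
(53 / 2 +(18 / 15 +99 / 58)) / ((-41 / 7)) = -728 / 145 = -5.02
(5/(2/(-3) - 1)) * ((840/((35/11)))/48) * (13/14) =-429/28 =-15.32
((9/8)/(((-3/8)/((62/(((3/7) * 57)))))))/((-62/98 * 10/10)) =686/57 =12.04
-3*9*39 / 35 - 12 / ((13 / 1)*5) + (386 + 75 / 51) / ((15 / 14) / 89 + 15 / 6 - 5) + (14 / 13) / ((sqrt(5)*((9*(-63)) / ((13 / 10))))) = -446020501 / 2397850 - sqrt(5) / 2025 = -186.01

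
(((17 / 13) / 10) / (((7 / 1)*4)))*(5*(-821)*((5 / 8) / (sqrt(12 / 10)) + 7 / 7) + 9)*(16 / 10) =-69632 / 2275-13957*sqrt(30) / 4368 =-48.11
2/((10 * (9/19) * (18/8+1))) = 76/585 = 0.13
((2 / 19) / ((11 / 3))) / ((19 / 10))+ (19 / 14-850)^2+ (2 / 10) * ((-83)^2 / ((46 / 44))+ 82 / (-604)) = 9751572530254749 / 13515457340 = 721512.58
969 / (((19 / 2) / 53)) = 5406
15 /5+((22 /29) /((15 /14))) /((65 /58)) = 3541 /975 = 3.63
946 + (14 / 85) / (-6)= 241223 / 255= 945.97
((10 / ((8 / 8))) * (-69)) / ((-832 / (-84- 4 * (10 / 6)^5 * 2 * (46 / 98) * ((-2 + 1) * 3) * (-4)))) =-75710135 / 137592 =-550.25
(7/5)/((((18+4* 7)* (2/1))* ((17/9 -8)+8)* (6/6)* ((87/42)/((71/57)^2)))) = 247009/40933790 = 0.01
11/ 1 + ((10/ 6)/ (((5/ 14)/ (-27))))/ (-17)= 313/ 17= 18.41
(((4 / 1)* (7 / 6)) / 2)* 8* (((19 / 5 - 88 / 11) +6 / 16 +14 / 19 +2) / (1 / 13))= -75257 / 285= -264.06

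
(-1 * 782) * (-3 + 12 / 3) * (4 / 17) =-184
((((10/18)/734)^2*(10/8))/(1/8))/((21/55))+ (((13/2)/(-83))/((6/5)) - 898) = -68309705958349/76063188348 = -898.07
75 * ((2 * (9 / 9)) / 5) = 30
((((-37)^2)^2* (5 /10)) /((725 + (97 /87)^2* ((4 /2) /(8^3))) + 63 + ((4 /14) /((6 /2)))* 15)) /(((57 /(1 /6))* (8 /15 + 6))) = 756561312480 /1424110417891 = 0.53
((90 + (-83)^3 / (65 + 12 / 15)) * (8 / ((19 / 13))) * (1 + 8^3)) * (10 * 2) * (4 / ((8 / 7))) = -79447446000 / 47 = -1690371191.49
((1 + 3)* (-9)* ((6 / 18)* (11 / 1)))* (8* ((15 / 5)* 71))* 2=-449856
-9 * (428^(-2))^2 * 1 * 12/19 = -27/159392794816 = -0.00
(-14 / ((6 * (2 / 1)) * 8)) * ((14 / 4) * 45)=-22.97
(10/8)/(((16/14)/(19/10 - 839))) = -58597/64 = -915.58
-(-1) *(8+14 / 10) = 47 / 5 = 9.40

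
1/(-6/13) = -13/6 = -2.17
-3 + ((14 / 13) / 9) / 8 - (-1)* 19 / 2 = 3049 / 468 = 6.51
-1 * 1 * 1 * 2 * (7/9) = -14/9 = -1.56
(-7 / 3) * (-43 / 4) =301 / 12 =25.08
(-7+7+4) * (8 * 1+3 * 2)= 56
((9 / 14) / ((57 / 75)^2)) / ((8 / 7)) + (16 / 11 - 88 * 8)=-701.57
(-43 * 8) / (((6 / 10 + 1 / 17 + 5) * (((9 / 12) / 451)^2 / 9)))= -95159123840 / 481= -197836016.30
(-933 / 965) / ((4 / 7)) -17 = -18.69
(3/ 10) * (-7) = -21/ 10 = -2.10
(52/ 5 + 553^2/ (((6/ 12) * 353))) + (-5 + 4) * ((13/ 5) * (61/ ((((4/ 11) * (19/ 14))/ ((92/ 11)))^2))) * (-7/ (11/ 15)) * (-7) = -3041960.71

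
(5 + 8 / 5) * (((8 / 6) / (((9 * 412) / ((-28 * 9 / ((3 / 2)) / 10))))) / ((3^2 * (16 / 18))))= -77 / 15450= -0.00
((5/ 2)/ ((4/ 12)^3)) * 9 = 1215/ 2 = 607.50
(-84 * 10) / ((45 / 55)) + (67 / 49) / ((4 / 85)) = -997.61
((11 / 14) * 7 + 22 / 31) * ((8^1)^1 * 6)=9240 / 31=298.06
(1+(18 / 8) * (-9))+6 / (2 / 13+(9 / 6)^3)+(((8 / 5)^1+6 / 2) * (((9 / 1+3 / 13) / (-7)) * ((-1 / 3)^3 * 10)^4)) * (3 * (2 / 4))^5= -1793501657 / 97385652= -18.42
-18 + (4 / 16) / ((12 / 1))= -863 / 48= -17.98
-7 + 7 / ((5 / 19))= 98 / 5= 19.60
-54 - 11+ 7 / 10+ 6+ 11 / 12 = -3443 / 60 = -57.38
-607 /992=-0.61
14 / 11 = 1.27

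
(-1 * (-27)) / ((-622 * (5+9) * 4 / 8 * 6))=-9 / 8708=-0.00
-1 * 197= -197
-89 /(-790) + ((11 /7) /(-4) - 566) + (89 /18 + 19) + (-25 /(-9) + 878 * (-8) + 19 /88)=-16562811527 /2189880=-7563.34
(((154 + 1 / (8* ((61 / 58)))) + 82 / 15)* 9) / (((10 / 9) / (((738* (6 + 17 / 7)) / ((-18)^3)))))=-1412896777 / 1024800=-1378.70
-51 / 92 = -0.55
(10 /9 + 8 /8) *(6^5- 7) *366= 18008542 /3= 6002847.33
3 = 3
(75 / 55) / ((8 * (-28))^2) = 15 / 551936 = 0.00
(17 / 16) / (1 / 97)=1649 / 16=103.06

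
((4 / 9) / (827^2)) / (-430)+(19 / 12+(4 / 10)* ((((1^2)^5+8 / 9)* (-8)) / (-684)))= 1441244264261 / 905207388660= 1.59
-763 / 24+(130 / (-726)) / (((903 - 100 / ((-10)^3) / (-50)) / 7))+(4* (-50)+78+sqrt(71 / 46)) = -201646239889 / 1311153096+sqrt(3266) / 46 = -152.55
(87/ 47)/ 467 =87/ 21949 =0.00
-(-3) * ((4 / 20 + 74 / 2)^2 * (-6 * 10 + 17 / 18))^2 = 12522601210188 / 625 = 20036161936.30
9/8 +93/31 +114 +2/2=953/8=119.12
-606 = -606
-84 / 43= -1.95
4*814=3256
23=23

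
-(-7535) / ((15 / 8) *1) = 12056 / 3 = 4018.67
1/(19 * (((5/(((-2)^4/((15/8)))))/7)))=896/1425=0.63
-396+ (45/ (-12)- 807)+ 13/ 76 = -22925/ 19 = -1206.58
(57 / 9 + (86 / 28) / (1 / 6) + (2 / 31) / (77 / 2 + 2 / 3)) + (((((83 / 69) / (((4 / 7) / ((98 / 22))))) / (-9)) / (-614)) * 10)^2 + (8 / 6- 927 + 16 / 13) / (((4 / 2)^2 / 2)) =-20406510768259872857057 / 46648346325896755440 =-437.45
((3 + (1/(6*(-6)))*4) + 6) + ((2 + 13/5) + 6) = 877/45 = 19.49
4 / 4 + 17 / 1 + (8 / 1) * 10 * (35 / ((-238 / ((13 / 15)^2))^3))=1974334667632 / 109685795625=18.00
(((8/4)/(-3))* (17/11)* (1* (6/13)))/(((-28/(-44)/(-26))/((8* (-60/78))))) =-10880/91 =-119.56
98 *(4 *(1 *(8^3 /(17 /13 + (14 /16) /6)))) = 125239296 /907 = 138080.81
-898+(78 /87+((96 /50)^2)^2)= -10008555936 /11328125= -883.51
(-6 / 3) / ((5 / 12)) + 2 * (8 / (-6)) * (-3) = 16 / 5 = 3.20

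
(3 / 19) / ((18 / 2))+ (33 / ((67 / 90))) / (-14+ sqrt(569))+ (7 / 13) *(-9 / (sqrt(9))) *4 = -88521245 / 18518331+ 2970 *sqrt(569) / 24991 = -1.95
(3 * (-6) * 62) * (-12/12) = 1116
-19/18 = -1.06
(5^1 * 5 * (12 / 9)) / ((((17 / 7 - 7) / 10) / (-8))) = 1750 / 3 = 583.33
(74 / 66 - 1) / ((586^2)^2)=0.00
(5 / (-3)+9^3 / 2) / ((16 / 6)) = 2177 / 16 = 136.06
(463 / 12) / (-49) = -463 / 588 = -0.79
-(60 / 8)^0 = -1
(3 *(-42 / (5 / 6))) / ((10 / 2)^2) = -6.05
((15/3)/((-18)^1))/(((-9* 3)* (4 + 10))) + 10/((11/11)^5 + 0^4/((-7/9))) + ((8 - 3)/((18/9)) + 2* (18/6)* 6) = 48.50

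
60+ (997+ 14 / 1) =1071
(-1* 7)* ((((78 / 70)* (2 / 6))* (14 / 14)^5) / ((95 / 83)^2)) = -89557 / 45125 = -1.98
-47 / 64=-0.73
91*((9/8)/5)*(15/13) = 189/8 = 23.62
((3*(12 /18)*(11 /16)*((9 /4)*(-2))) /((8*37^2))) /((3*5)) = -33 /876160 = -0.00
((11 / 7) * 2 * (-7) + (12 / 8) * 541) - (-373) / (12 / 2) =2555 / 3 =851.67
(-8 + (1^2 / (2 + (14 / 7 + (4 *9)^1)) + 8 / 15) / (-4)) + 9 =413 / 480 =0.86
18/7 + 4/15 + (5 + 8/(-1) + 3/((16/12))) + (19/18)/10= 691/315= 2.19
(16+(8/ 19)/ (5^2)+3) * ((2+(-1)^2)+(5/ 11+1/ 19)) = 6621189/ 99275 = 66.70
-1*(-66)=66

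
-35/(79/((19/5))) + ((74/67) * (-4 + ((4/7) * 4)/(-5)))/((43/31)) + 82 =611526819/7965965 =76.77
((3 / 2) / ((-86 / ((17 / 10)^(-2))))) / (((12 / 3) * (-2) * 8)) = 75 / 795328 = 0.00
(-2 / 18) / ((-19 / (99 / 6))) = 0.10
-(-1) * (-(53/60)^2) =-2809/3600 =-0.78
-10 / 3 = -3.33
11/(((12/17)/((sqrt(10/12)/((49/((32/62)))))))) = 374 * sqrt(30)/13671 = 0.15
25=25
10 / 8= 5 / 4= 1.25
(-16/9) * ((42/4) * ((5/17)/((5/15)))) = -280/17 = -16.47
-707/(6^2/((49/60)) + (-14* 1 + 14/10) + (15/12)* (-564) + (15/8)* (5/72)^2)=2394524160/2281095263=1.05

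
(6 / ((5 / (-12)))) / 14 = -36 / 35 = -1.03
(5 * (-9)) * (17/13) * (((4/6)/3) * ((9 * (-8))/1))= 12240/13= 941.54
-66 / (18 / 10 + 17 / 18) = -5940 / 247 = -24.05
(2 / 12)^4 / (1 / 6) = 1 / 216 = 0.00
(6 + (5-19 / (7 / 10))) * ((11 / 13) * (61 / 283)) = -75823 / 25753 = -2.94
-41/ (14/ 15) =-615/ 14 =-43.93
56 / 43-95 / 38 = -103 / 86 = -1.20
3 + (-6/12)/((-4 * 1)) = 25/8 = 3.12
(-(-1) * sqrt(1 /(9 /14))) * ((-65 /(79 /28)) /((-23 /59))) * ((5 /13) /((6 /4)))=82600 * sqrt(14) /16353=18.90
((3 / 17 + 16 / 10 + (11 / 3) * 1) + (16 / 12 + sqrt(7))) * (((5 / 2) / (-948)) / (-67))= 5 * sqrt(7) / 127032 + 24 / 89981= 0.00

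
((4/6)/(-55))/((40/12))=-1/275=-0.00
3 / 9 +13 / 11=50 / 33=1.52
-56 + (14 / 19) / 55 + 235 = 187069 / 1045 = 179.01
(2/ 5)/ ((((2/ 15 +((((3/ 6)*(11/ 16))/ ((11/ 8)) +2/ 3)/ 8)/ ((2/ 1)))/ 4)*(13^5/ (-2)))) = -0.00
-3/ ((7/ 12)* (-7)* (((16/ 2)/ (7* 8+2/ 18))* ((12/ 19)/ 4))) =9595/ 294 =32.64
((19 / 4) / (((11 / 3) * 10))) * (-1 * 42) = -5.44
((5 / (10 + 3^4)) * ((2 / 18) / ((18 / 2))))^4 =625 / 2951927213752881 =0.00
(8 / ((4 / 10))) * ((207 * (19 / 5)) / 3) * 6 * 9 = 283176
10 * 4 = 40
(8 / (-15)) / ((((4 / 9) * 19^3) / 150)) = -180 / 6859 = -0.03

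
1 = 1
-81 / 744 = -27 / 248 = -0.11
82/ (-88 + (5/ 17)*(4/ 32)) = -11152/ 11963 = -0.93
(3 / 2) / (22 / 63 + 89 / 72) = 0.95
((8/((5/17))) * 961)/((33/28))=22178.72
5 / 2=2.50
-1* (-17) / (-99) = -17 / 99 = -0.17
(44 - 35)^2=81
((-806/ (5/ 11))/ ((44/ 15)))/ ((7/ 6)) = -3627/ 7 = -518.14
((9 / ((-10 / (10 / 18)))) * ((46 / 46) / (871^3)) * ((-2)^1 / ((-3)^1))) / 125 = -1 / 247791116625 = -0.00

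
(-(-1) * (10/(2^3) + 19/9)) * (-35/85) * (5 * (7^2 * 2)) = -207515/306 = -678.15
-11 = -11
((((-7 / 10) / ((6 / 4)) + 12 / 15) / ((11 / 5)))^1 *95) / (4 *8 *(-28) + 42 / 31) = -14725 / 915222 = -0.02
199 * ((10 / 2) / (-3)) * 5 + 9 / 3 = -4966 / 3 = -1655.33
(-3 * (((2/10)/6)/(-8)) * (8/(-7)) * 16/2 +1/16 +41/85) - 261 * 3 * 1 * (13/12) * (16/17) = -7596221/9520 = -797.92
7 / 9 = 0.78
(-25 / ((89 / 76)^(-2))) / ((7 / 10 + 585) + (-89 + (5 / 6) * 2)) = -2970375 / 43178488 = -0.07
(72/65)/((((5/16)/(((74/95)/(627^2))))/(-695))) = -1316608/269730175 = -0.00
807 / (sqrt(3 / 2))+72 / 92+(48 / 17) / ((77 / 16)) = 41226 / 30107+269 * sqrt(6) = 660.28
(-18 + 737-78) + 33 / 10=6443 / 10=644.30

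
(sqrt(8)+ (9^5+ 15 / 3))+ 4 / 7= 2* sqrt(2)+ 413382 / 7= 59057.40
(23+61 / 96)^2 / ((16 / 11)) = 56631971 / 147456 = 384.06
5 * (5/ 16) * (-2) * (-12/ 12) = 25/ 8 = 3.12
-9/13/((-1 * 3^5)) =1/351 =0.00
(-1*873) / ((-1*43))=873 / 43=20.30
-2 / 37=-0.05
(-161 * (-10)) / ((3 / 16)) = 25760 / 3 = 8586.67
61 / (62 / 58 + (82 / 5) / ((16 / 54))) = 35380 / 32723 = 1.08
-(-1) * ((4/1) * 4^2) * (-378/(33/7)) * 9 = -508032/11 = -46184.73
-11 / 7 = -1.57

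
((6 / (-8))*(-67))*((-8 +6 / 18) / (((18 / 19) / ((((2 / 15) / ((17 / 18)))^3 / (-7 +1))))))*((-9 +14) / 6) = 58558 / 368475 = 0.16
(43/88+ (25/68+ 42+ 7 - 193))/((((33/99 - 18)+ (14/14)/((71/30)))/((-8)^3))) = -2919197376/686851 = -4250.12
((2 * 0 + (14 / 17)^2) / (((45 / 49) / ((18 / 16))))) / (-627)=-2401 / 1812030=-0.00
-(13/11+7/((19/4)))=-555/209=-2.66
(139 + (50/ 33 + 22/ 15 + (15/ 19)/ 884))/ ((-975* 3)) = -0.05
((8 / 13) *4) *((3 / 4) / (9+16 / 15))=360 / 1963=0.18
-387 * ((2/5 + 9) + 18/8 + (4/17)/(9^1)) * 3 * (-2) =4609041/170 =27112.01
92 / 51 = 1.80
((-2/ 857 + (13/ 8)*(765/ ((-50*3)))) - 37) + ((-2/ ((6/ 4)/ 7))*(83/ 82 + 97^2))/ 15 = -49757437109/ 8432880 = -5900.41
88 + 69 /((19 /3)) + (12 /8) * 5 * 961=7306.39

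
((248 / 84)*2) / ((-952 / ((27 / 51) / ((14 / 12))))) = -279 / 99127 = -0.00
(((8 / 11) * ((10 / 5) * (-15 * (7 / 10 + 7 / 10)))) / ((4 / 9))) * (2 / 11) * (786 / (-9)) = 132048 / 121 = 1091.31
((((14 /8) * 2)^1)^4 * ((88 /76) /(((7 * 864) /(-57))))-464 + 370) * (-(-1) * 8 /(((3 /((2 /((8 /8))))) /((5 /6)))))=-1101745 /2592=-425.06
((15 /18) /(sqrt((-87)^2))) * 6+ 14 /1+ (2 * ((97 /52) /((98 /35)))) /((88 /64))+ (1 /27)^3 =8585838922 /571377807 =15.03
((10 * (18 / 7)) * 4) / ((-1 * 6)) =-120 / 7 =-17.14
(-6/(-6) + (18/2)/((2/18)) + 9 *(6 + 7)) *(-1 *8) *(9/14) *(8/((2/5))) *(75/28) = -2686500/49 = -54826.53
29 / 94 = 0.31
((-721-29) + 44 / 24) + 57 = -4147 / 6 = -691.17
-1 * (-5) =5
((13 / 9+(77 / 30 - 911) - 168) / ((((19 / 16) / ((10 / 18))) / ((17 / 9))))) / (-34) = 386996 / 13851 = 27.94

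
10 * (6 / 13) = 60 / 13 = 4.62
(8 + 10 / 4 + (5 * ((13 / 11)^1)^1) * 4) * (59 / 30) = 67.13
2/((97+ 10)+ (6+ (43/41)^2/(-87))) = 146247/8262031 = 0.02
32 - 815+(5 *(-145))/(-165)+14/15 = -42772/55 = -777.67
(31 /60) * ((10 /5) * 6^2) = 186 /5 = 37.20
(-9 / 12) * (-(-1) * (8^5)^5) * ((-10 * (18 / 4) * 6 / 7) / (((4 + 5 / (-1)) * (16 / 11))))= -5259535670296067356753920 / 7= -751362238613723908107702.90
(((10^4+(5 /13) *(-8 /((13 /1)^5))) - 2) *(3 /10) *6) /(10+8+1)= 434325927078 /458546855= 947.18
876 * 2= 1752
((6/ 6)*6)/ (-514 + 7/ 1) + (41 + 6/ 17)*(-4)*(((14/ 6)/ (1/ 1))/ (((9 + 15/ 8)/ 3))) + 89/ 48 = -139478801/ 1333072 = -104.63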